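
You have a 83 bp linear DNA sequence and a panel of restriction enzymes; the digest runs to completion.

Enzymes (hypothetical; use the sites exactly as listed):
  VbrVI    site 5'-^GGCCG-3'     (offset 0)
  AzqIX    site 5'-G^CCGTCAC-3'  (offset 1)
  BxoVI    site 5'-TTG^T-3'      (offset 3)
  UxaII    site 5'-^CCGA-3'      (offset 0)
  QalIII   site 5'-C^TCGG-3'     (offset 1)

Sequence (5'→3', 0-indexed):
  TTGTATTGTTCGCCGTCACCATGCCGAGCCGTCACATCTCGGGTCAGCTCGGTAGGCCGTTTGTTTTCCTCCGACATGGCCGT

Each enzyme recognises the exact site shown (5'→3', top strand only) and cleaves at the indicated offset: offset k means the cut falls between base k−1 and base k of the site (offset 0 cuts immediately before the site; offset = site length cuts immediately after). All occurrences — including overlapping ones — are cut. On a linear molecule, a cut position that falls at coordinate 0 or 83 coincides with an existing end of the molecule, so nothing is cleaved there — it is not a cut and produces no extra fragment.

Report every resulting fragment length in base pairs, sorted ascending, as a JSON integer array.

[3,4,5,5,6,6,7,7,9,10,10,11]

Scan for sites:
  VbrVI GGCCG/0: at [54, 77] ⇒ [54, 77]
  AzqIX GCCGTCAC/1: at [11, 27] ⇒ [12, 28]
  BxoVI TTGT/3: at [0, 5, 60] ⇒ [3, 8, 63]
  UxaII CCGA/0: at [23, 70] ⇒ [23, 70]
  QalIII CTCGG/1: at [37, 47] ⇒ [38, 48]

All cut coordinates (distinct, sorted): [3, 8, 12, 23, 28, 38, 48, 54, 63, 70, 77]

Fragment lengths:
  [0,3): 3 bp
  [3,8): 5 bp
  [8,12): 4 bp
  [12,23): 11 bp
  [23,28): 5 bp
  [28,38): 10 bp
  [38,48): 10 bp
  [48,54): 6 bp
  [54,63): 9 bp
  [63,70): 7 bp
  [70,77): 7 bp
  [77,83): 6 bp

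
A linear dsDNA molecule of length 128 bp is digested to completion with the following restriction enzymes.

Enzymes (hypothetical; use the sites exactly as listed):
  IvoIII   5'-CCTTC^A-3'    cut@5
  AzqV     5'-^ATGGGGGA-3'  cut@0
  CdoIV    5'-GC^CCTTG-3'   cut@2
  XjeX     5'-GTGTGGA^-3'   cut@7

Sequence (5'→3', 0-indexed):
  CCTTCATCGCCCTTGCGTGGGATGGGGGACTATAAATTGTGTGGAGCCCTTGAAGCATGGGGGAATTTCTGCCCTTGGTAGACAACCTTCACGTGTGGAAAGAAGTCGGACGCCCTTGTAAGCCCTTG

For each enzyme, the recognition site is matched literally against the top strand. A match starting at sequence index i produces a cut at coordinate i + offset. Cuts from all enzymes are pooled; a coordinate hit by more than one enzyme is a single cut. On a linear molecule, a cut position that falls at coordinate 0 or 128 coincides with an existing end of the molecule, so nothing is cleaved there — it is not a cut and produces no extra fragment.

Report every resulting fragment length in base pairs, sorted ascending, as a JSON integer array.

[2,5,5,5,9,9,10,11,14,16,18,24]

Site scan:
  IvoIII CCTTCA/5: at [0, 85] ⇒ [5, 90]
  AzqV ATGGGGGA/0: at [21, 56] ⇒ [21, 56]
  CdoIV GCCCTTG/2: at [8, 45, 70, 111, 121] ⇒ [10, 47, 72, 113, 123]
  XjeX GTGTGGA/7: at [38, 92] ⇒ [45, 99]

All cut coordinates (distinct, sorted): [5, 10, 21, 45, 47, 56, 72, 90, 99, 113, 123]

Fragments:
  [0,5): 5 bp
  [5,10): 5 bp
  [10,21): 11 bp
  [21,45): 24 bp
  [45,47): 2 bp
  [47,56): 9 bp
  [56,72): 16 bp
  [72,90): 18 bp
  [90,99): 9 bp
  [99,113): 14 bp
  [113,123): 10 bp
  [123,128): 5 bp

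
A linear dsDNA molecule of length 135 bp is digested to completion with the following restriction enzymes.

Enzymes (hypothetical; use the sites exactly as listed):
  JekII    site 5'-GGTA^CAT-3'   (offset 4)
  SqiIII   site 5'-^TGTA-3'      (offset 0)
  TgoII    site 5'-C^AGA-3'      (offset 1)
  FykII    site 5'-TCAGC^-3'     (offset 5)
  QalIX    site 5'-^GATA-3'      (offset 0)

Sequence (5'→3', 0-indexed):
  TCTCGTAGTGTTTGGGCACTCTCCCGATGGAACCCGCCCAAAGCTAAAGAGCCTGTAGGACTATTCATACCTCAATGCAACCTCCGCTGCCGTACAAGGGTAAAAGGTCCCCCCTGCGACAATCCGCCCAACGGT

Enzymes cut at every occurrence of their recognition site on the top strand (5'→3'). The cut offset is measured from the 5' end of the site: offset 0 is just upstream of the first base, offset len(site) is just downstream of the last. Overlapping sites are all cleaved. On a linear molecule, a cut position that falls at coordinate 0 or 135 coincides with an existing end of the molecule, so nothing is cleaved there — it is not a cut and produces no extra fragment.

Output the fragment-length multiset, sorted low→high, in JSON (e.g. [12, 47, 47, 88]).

[53,82]

Site scan:
  JekII (GGTACAT, off=4): no sites
  SqiIII (TGTA, off=0): starts [53] → cuts [53]
  TgoII (CAGA, off=1): no sites
  FykII (TCAGC, off=5): no sites
  QalIX (GATA, off=0): no sites

Pooled cuts: [53]

Fragments:
  [0,53): 53 bp
  [53,135): 82 bp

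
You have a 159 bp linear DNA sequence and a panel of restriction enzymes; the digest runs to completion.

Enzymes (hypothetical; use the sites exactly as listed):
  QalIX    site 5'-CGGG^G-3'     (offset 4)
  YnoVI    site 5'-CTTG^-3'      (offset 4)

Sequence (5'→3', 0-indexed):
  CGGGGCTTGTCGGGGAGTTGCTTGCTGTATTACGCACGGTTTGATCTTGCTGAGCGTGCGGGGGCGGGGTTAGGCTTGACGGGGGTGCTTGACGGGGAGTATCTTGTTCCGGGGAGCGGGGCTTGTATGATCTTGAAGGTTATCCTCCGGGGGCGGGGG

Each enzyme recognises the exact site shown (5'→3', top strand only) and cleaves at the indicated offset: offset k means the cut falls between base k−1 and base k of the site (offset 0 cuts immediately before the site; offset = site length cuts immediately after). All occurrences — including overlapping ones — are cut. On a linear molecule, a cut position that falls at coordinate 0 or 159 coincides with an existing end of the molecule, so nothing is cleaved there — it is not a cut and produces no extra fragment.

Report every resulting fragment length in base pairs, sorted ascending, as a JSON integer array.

Scan for sites:
  QalIX CGGGG/4: at [0, 10, 58, 64, 79, 92, 109, 116, 147, 153] ⇒ [4, 14, 62, 68, 83, 96, 113, 120, 151, 157]
  YnoVI CTTG/4: at [5, 20, 45, 74, 87, 102, 121, 131] ⇒ [9, 24, 49, 78, 91, 106, 125, 135]

All cut coordinates (distinct, sorted): [4, 9, 14, 24, 49, 62, 68, 78, 83, 91, 96, 106, 113, 120, 125, 135, 151, 157]

Fragment lengths:
  [0,4): 4 bp
  [4,9): 5 bp
  [9,14): 5 bp
  [14,24): 10 bp
  [24,49): 25 bp
  [49,62): 13 bp
  [62,68): 6 bp
  [68,78): 10 bp
  [78,83): 5 bp
  [83,91): 8 bp
  [91,96): 5 bp
  [96,106): 10 bp
  [106,113): 7 bp
  [113,120): 7 bp
  [120,125): 5 bp
  [125,135): 10 bp
  [135,151): 16 bp
  [151,157): 6 bp
  [157,159): 2 bp

[2,4,5,5,5,5,5,6,6,7,7,8,10,10,10,10,13,16,25]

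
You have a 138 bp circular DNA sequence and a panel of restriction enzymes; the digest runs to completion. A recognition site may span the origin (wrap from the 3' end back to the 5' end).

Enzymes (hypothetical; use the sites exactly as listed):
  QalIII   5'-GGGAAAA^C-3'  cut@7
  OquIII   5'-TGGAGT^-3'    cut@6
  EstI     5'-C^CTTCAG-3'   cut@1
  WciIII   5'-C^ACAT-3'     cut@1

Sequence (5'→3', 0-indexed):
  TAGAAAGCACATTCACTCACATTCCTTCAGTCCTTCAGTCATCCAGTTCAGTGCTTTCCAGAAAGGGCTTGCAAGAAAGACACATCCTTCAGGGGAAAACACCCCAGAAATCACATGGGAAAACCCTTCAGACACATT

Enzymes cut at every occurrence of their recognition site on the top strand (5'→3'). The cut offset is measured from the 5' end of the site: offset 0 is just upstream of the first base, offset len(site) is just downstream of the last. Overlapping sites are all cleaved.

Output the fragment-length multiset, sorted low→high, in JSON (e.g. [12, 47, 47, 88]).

[2,5,6,8,8,10,11,13,13,13,49]

Per-enzyme occurrences:
  QalIII GGGAAAAC/7: at [92, 116] ⇒ [99, 123]
  OquIII (TGGAGT, off=6): no sites
  EstI CCTTCAG/1: at [23, 31, 85, 124] ⇒ [24, 32, 86, 125]
  WciIII CACAT/1: at [7, 17, 80, 111, 132] ⇒ [8, 18, 81, 112, 133]

Pooled cuts: [8, 18, 24, 32, 81, 86, 99, 112, 123, 125, 133]

Fragments:
  8→18: 10 bp
  18→24: 6 bp
  24→32: 8 bp
  32→81: 49 bp
  81→86: 5 bp
  86→99: 13 bp
  99→112: 13 bp
  112→123: 11 bp
  123→125: 2 bp
  125→133: 8 bp
  133→8 (wrap): 138-133+8 = 13 bp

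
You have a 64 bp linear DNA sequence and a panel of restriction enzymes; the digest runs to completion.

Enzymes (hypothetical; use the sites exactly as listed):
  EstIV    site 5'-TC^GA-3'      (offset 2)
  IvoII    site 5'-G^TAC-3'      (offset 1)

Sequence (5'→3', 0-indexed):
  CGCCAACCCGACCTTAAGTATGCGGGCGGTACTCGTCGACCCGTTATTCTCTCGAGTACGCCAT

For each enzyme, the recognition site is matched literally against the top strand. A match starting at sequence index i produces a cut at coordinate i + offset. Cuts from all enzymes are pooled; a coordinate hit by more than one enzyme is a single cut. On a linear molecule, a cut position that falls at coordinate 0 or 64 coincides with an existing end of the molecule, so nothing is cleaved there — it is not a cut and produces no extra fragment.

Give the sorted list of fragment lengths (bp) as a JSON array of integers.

Scan for sites:
  EstIV (TCGA, off=2): starts [35, 51] → cuts [37, 53]
  IvoII (GTAC, off=1): starts [28, 55] → cuts [29, 56]

Pooled cuts: [29, 37, 53, 56]

Fragment lengths:
  [0,29): 29 bp
  [29,37): 8 bp
  [37,53): 16 bp
  [53,56): 3 bp
  [56,64): 8 bp

[3,8,8,16,29]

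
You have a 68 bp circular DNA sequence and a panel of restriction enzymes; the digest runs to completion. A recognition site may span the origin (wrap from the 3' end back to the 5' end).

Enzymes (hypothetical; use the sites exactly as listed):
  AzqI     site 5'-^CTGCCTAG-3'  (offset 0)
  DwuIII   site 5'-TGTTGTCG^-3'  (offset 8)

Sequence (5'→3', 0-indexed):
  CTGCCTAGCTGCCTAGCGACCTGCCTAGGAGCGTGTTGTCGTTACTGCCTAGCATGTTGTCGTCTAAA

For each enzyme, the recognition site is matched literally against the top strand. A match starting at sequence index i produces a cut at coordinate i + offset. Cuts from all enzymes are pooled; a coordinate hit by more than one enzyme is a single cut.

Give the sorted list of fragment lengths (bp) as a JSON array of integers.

[3,6,8,12,18,21]

Per-enzyme occurrences:
  AzqI (CTGCCTAG, off=0): starts [0, 8, 20, 44] → cuts [0, 8, 20, 44]
  DwuIII (TGTTGTCG, off=8): starts [33, 54] → cuts [41, 62]

All cut coordinates (distinct, sorted): [0, 8, 20, 41, 44, 62]

Fragment lengths:
  0→8: 8 bp
  8→20: 12 bp
  20→41: 21 bp
  41→44: 3 bp
  44→62: 18 bp
  62→0 (wrap): 68-62+0 = 6 bp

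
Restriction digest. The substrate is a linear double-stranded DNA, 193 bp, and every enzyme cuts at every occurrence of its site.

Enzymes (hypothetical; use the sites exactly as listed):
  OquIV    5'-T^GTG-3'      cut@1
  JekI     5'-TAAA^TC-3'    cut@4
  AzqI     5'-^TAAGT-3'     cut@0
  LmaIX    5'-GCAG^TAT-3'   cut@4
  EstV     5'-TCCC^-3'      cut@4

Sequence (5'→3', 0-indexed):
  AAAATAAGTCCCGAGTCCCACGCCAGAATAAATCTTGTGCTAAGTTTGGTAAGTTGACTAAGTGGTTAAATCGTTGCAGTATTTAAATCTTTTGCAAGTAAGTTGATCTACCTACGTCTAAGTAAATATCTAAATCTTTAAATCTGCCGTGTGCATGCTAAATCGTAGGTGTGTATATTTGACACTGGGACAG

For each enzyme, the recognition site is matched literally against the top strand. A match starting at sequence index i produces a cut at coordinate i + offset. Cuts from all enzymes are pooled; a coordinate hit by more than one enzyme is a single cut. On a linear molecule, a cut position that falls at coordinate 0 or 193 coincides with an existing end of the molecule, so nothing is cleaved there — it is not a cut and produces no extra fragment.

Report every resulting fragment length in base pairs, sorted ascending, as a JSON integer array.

[4,4,4,7,8,8,8,8,8,9,9,9,11,12,12,13,16,20,23]

Per-enzyme occurrences:
  OquIV TGTG/1: at [35, 149, 169] ⇒ [36, 150, 170]
  JekI TAAATC/4: at [28, 66, 83, 130, 138, 158] ⇒ [32, 70, 87, 134, 142, 162]
  AzqI TAAGT/0: at [4, 40, 49, 58, 98, 118] ⇒ [4, 40, 49, 58, 98, 118]
  LmaIX GCAGTAT/4: at [75] ⇒ [79]
  EstV TCCC/4: at [8, 15] ⇒ [12, 19]

Pooled cuts: [4, 12, 19, 32, 36, 40, 49, 58, 70, 79, 87, 98, 118, 134, 142, 150, 162, 170]

Fragments:
  [0,4): 4 bp
  [4,12): 8 bp
  [12,19): 7 bp
  [19,32): 13 bp
  [32,36): 4 bp
  [36,40): 4 bp
  [40,49): 9 bp
  [49,58): 9 bp
  [58,70): 12 bp
  [70,79): 9 bp
  [79,87): 8 bp
  [87,98): 11 bp
  [98,118): 20 bp
  [118,134): 16 bp
  [134,142): 8 bp
  [142,150): 8 bp
  [150,162): 12 bp
  [162,170): 8 bp
  [170,193): 23 bp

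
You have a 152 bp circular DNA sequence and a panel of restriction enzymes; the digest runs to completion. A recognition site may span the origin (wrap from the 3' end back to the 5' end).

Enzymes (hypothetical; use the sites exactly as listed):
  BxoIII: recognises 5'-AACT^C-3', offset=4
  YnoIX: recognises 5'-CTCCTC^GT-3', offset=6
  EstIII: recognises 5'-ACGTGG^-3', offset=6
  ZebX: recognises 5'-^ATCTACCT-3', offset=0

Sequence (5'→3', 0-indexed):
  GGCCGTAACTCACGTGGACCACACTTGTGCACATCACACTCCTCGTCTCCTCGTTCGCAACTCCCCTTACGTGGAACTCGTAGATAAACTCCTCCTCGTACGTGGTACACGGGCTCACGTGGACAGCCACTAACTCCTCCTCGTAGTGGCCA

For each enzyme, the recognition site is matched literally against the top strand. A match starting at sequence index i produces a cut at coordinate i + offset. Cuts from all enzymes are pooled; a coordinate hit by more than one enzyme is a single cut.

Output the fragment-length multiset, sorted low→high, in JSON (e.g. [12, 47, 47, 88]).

[4,7,7,7,8,8,10,12,12,13,17,20,27]

Per-enzyme occurrences:
  BxoIII AACTC/4: at [6, 58, 74, 86, 131] ⇒ [10, 62, 78, 90, 135]
  YnoIX CTCCTCGT/6: at [38, 46, 91, 136] ⇒ [44, 52, 97, 142]
  EstIII ACGTGG/6: at [11, 68, 99, 116] ⇒ [17, 74, 105, 122]
  ZebX (ATCTACCT, off=0): no sites

All cut coordinates (distinct, sorted): [10, 17, 44, 52, 62, 74, 78, 90, 97, 105, 122, 135, 142]

Fragment lengths:
  10→17: 7 bp
  17→44: 27 bp
  44→52: 8 bp
  52→62: 10 bp
  62→74: 12 bp
  74→78: 4 bp
  78→90: 12 bp
  90→97: 7 bp
  97→105: 8 bp
  105→122: 17 bp
  122→135: 13 bp
  135→142: 7 bp
  142→10 (wrap): 152-142+10 = 20 bp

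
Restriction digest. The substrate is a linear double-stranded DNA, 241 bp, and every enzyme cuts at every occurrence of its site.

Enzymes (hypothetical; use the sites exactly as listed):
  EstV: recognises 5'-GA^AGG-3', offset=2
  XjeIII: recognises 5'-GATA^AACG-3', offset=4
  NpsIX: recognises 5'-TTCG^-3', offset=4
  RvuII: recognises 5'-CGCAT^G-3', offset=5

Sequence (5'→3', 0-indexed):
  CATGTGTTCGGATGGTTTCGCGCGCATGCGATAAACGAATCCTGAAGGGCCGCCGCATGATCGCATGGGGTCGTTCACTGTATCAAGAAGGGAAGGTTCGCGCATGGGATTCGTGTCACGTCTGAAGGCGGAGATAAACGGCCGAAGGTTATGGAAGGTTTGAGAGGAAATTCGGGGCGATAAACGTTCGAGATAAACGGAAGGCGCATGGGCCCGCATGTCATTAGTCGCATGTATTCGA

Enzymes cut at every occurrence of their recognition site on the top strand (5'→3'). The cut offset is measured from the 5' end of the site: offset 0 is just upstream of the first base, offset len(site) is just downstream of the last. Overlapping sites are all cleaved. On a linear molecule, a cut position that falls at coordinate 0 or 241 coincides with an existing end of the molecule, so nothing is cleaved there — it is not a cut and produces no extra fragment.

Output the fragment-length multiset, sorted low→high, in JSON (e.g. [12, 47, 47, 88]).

Site scan:
  EstV GAAGG/2: at [43, 86, 91, 123, 143, 153, 199] ⇒ [45, 88, 93, 125, 145, 155, 201]
  XjeIII GATAAACG/4: at [29, 132, 178, 191] ⇒ [33, 136, 182, 195]
  NpsIX TTCG/4: at [6, 16, 96, 109, 170, 186, 236] ⇒ [10, 20, 100, 113, 174, 190, 240]
  RvuII CGCATG/5: at [22, 53, 61, 100, 204, 214, 228] ⇒ [27, 58, 66, 105, 209, 219, 233]

All cut coordinates (distinct, sorted): [10, 20, 27, 33, 45, 58, 66, 88, 93, 100, 105, 113, 125, 136, 145, 155, 174, 182, 190, 195, 201, 209, 219, 233, 240]

Fragment lengths:
  [0,10): 10 bp
  [10,20): 10 bp
  [20,27): 7 bp
  [27,33): 6 bp
  [33,45): 12 bp
  [45,58): 13 bp
  [58,66): 8 bp
  [66,88): 22 bp
  [88,93): 5 bp
  [93,100): 7 bp
  [100,105): 5 bp
  [105,113): 8 bp
  [113,125): 12 bp
  [125,136): 11 bp
  [136,145): 9 bp
  [145,155): 10 bp
  [155,174): 19 bp
  [174,182): 8 bp
  [182,190): 8 bp
  [190,195): 5 bp
  [195,201): 6 bp
  [201,209): 8 bp
  [209,219): 10 bp
  [219,233): 14 bp
  [233,240): 7 bp
  [240,241): 1 bp

[1,5,5,5,6,6,7,7,7,8,8,8,8,8,9,10,10,10,10,11,12,12,13,14,19,22]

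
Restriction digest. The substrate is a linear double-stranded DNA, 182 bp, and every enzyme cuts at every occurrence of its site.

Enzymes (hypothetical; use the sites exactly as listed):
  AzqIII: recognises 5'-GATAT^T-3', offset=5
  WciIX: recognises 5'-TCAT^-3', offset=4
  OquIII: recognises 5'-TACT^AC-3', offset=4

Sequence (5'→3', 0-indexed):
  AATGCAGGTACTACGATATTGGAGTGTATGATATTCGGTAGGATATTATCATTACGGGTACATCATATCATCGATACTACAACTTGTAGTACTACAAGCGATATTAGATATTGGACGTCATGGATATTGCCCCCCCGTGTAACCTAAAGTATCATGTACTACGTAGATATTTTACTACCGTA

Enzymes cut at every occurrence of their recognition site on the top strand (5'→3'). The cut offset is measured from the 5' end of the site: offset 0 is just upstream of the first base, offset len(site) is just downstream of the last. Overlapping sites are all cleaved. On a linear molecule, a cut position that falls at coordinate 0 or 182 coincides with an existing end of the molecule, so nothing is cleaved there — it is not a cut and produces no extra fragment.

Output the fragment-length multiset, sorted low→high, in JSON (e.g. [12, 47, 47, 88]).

[5,5,6,6,6,6,7,7,7,10,10,11,12,12,14,15,15,28]

Scan for sites:
  AzqIII GATATT/5: at [14, 29, 41, 99, 106, 122, 165] ⇒ [19, 34, 46, 104, 111, 127, 170]
  WciIX TCAT/4: at [48, 62, 67, 117, 151] ⇒ [52, 66, 71, 121, 155]
  OquIII TACTAC/4: at [8, 74, 89, 156, 172] ⇒ [12, 78, 93, 160, 176]

All cut coordinates (distinct, sorted): [12, 19, 34, 46, 52, 66, 71, 78, 93, 104, 111, 121, 127, 155, 160, 170, 176]

Fragments:
  [0,12): 12 bp
  [12,19): 7 bp
  [19,34): 15 bp
  [34,46): 12 bp
  [46,52): 6 bp
  [52,66): 14 bp
  [66,71): 5 bp
  [71,78): 7 bp
  [78,93): 15 bp
  [93,104): 11 bp
  [104,111): 7 bp
  [111,121): 10 bp
  [121,127): 6 bp
  [127,155): 28 bp
  [155,160): 5 bp
  [160,170): 10 bp
  [170,176): 6 bp
  [176,182): 6 bp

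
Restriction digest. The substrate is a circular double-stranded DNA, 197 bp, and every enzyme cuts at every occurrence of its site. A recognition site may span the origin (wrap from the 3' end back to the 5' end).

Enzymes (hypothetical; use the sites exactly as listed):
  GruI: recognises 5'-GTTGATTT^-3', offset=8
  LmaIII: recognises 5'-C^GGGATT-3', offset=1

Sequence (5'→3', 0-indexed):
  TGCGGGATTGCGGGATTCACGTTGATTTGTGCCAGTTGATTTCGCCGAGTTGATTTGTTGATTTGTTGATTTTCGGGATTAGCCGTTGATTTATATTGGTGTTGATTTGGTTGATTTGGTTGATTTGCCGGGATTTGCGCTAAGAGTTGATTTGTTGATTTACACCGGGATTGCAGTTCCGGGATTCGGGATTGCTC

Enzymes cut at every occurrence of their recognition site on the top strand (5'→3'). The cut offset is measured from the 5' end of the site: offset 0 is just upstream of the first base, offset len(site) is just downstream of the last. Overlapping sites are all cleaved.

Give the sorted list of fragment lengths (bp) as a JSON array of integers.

[2,3,5,7,8,8,8,8,9,9,13,14,14,14,16,17,18,24]

Per-enzyme occurrences:
  GruI (GTTGATTT, off=8): starts [20, 34, 48, 56, 64, 84, 100, 109, 118, 145, 153] → cuts [28, 42, 56, 64, 72, 92, 108, 117, 126, 153, 161]
  LmaIII (CGGGATT, off=1): starts [2, 10, 73, 128, 165, 179, 186] → cuts [3, 11, 74, 129, 166, 180, 187]

All cut coordinates (distinct, sorted): [3, 11, 28, 42, 56, 64, 72, 74, 92, 108, 117, 126, 129, 153, 161, 166, 180, 187]

Fragments:
  3→11: 8 bp
  11→28: 17 bp
  28→42: 14 bp
  42→56: 14 bp
  56→64: 8 bp
  64→72: 8 bp
  72→74: 2 bp
  74→92: 18 bp
  92→108: 16 bp
  108→117: 9 bp
  117→126: 9 bp
  126→129: 3 bp
  129→153: 24 bp
  153→161: 8 bp
  161→166: 5 bp
  166→180: 14 bp
  180→187: 7 bp
  187→3 (wrap): 197-187+3 = 13 bp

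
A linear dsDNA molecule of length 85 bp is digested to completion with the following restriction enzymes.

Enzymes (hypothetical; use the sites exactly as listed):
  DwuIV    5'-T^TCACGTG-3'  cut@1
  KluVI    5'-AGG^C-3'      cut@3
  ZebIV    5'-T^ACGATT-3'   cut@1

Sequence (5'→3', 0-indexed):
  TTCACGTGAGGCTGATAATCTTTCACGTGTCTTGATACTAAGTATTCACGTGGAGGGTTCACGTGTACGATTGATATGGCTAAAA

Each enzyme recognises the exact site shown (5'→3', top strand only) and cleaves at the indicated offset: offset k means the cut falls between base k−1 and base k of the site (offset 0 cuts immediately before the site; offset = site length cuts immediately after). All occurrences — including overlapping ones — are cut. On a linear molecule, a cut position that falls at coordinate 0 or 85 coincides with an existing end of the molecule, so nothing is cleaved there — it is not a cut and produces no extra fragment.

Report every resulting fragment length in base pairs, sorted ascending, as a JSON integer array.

Site scan:
  DwuIV (TTCACGTG, off=1): starts [0, 21, 44, 57] → cuts [1, 22, 45, 58]
  KluVI (AGGC, off=3): starts [8] → cuts [11]
  ZebIV (TACGATT, off=1): starts [65] → cuts [66]

Pooled cuts: [1, 11, 22, 45, 58, 66]

Fragment lengths:
  [0,1): 1 bp
  [1,11): 10 bp
  [11,22): 11 bp
  [22,45): 23 bp
  [45,58): 13 bp
  [58,66): 8 bp
  [66,85): 19 bp

[1,8,10,11,13,19,23]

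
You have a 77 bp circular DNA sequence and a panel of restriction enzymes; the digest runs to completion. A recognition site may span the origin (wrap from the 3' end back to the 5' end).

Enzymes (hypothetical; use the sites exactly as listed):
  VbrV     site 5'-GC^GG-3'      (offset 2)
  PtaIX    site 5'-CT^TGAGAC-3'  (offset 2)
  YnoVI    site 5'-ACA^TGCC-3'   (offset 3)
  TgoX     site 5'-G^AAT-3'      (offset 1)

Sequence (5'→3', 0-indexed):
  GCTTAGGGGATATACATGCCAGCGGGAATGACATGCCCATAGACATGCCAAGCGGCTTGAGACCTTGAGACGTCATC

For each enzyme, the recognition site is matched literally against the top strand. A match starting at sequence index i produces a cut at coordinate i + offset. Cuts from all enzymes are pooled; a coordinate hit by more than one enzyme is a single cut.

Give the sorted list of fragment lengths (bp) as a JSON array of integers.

Site scan:
  VbrV GCGG/2: at [21, 51] ⇒ [23, 53]
  PtaIX CTTGAGAC/2: at [55, 63] ⇒ [57, 65]
  YnoVI ACATGCC/3: at [13, 30, 42] ⇒ [16, 33, 45]
  TgoX GAAT/1: at [25] ⇒ [26]

All cut coordinates (distinct, sorted): [16, 23, 26, 33, 45, 53, 57, 65]

Fragments:
  16→23: 7 bp
  23→26: 3 bp
  26→33: 7 bp
  33→45: 12 bp
  45→53: 8 bp
  53→57: 4 bp
  57→65: 8 bp
  65→16 (wrap): 77-65+16 = 28 bp

[3,4,7,7,8,8,12,28]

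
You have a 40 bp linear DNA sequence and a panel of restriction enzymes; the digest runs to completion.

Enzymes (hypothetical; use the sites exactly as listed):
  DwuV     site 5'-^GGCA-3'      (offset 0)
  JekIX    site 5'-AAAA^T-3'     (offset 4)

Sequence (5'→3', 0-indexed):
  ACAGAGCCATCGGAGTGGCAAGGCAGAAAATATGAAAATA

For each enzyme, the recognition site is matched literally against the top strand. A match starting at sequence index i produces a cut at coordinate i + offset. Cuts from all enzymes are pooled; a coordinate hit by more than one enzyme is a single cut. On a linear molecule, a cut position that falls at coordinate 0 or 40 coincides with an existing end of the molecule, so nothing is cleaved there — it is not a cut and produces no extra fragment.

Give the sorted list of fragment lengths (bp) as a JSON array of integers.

[2,5,8,9,16]

Per-enzyme occurrences:
  DwuV (GGCA, off=0): starts [16, 21] → cuts [16, 21]
  JekIX (AAAAT, off=4): starts [26, 34] → cuts [30, 38]

All cut coordinates (distinct, sorted): [16, 21, 30, 38]

Fragments:
  [0,16): 16 bp
  [16,21): 5 bp
  [21,30): 9 bp
  [30,38): 8 bp
  [38,40): 2 bp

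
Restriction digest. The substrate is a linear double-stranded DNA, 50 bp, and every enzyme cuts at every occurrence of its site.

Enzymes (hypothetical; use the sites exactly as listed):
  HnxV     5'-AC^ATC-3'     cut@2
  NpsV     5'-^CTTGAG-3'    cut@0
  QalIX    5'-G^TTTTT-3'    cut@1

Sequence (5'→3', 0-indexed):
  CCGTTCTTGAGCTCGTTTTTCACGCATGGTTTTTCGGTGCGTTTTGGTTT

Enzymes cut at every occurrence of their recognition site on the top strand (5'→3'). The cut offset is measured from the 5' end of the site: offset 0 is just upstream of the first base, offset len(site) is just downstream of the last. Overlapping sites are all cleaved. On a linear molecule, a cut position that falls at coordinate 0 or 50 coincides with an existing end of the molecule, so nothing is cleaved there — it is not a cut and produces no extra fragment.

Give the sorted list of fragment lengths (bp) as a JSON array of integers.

[5,10,14,21]

Site scan:
  HnxV (ACATC, off=2): no sites
  NpsV CTTGAG/0: at [5] ⇒ [5]
  QalIX GTTTTT/1: at [14, 28] ⇒ [15, 29]

Pooled cuts: [5, 15, 29]

Fragments:
  [0,5): 5 bp
  [5,15): 10 bp
  [15,29): 14 bp
  [29,50): 21 bp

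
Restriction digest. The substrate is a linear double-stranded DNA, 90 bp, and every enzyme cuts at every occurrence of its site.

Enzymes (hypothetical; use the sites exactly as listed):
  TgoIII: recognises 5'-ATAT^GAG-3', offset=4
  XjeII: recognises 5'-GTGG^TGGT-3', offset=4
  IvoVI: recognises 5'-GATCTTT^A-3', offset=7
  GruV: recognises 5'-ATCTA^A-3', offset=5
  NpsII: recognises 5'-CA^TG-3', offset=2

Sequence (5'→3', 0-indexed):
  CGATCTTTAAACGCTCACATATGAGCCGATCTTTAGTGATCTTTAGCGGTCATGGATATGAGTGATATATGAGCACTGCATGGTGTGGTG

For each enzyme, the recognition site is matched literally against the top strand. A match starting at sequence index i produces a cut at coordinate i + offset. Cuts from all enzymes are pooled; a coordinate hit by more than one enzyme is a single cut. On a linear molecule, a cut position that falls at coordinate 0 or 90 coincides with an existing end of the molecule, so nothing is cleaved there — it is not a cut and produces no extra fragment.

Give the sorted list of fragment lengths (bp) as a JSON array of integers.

[7,8,8,10,10,10,11,12,14]

Site scan:
  TgoIII ATATGAG/4: at [18, 55, 66] ⇒ [22, 59, 70]
  XjeII (GTGGTGGT, off=4): no sites
  IvoVI GATCTTTA/7: at [1, 27, 37] ⇒ [8, 34, 44]
  GruV (ATCTAA, off=5): no sites
  NpsII CATG/2: at [50, 78] ⇒ [52, 80]

Pooled cuts: [8, 22, 34, 44, 52, 59, 70, 80]

Fragments:
  [0,8): 8 bp
  [8,22): 14 bp
  [22,34): 12 bp
  [34,44): 10 bp
  [44,52): 8 bp
  [52,59): 7 bp
  [59,70): 11 bp
  [70,80): 10 bp
  [80,90): 10 bp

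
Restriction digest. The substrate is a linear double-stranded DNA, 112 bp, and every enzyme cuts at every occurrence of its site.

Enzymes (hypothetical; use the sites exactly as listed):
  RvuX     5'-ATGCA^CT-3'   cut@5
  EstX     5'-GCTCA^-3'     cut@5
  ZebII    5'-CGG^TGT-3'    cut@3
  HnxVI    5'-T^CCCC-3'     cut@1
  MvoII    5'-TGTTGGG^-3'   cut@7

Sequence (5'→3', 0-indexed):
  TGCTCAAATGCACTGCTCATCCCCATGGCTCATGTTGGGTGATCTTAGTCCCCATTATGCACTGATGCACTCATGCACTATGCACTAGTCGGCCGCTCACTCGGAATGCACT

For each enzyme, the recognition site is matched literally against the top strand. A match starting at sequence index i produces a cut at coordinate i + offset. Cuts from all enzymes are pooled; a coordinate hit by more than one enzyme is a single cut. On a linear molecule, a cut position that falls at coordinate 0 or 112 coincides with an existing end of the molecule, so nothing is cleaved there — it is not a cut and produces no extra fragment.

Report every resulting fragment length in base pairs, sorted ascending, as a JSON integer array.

Scan for sites:
  RvuX ATGCACT/5: at [7, 56, 64, 72, 79, 105] ⇒ [12, 61, 69, 77, 84, 110]
  EstX GCTCA/5: at [1, 14, 27, 94] ⇒ [6, 19, 32, 99]
  ZebII (CGGTGT, off=3): no sites
  HnxVI TCCCC/1: at [19, 48] ⇒ [20, 49]
  MvoII TGTTGGG/7: at [32] ⇒ [39]

Pooled cuts: [6, 12, 19, 20, 32, 39, 49, 61, 69, 77, 84, 99, 110]

Fragment lengths:
  [0,6): 6 bp
  [6,12): 6 bp
  [12,19): 7 bp
  [19,20): 1 bp
  [20,32): 12 bp
  [32,39): 7 bp
  [39,49): 10 bp
  [49,61): 12 bp
  [61,69): 8 bp
  [69,77): 8 bp
  [77,84): 7 bp
  [84,99): 15 bp
  [99,110): 11 bp
  [110,112): 2 bp

[1,2,6,6,7,7,7,8,8,10,11,12,12,15]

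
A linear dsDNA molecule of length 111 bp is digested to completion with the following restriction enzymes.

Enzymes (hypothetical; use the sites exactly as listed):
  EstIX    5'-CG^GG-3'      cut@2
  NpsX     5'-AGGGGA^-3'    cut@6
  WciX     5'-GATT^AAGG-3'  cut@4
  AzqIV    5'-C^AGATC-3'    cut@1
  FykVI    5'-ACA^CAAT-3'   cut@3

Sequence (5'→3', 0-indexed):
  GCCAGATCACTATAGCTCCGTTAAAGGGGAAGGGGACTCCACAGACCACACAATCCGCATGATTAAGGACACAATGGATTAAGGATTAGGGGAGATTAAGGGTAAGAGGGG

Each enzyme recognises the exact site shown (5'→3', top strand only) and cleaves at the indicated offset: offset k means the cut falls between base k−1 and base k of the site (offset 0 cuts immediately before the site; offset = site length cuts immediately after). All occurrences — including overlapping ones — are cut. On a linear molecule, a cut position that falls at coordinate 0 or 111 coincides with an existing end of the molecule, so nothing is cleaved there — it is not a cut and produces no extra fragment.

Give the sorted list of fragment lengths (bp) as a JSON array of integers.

[3,4,6,7,9,13,14,14,14,27]

Scan for sites:
  EstIX (CGGG, off=2): no sites
  NpsX (AGGGGA, off=6): starts [24, 30, 87] → cuts [30, 36, 93]
  WciX (GATTAAGG, off=4): starts [60, 76, 93] → cuts [64, 80, 97]
  AzqIV (CAGATC, off=1): starts [2] → cuts [3]
  FykVI (ACACAAT, off=3): starts [47, 68] → cuts [50, 71]

All cut coordinates (distinct, sorted): [3, 30, 36, 50, 64, 71, 80, 93, 97]

Fragments:
  [0,3): 3 bp
  [3,30): 27 bp
  [30,36): 6 bp
  [36,50): 14 bp
  [50,64): 14 bp
  [64,71): 7 bp
  [71,80): 9 bp
  [80,93): 13 bp
  [93,97): 4 bp
  [97,111): 14 bp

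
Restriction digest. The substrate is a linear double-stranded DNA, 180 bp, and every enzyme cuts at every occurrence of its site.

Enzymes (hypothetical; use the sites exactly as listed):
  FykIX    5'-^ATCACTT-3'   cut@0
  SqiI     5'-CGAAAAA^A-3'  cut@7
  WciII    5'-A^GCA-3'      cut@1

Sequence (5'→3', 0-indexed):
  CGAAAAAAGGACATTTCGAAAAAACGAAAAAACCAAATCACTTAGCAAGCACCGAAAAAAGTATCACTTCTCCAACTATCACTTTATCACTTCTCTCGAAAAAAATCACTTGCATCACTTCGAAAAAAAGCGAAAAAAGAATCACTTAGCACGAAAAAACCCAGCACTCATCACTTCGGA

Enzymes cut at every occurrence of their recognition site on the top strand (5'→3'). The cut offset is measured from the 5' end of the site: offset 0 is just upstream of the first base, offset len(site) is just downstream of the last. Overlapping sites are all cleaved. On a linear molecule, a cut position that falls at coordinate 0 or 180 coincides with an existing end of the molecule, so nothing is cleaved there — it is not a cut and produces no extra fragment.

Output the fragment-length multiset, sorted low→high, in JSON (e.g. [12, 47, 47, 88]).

[1,3,3,4,5,5,6,7,8,8,8,8,9,10,10,11,11,14,15,16,18]

Scan for sites:
  FykIX ATCACTT/0: at [36, 62, 77, 85, 104, 113, 140, 169] ⇒ [36, 62, 77, 85, 104, 113, 140, 169]
  SqiI CGAAAAAA/7: at [0, 16, 24, 52, 96, 120, 130, 151] ⇒ [7, 23, 31, 59, 103, 127, 137, 158]
  WciII AGCA/1: at [43, 47, 147, 162] ⇒ [44, 48, 148, 163]

Pooled cuts: [7, 23, 31, 36, 44, 48, 59, 62, 77, 85, 103, 104, 113, 127, 137, 140, 148, 158, 163, 169]

Fragment lengths:
  [0,7): 7 bp
  [7,23): 16 bp
  [23,31): 8 bp
  [31,36): 5 bp
  [36,44): 8 bp
  [44,48): 4 bp
  [48,59): 11 bp
  [59,62): 3 bp
  [62,77): 15 bp
  [77,85): 8 bp
  [85,103): 18 bp
  [103,104): 1 bp
  [104,113): 9 bp
  [113,127): 14 bp
  [127,137): 10 bp
  [137,140): 3 bp
  [140,148): 8 bp
  [148,158): 10 bp
  [158,163): 5 bp
  [163,169): 6 bp
  [169,180): 11 bp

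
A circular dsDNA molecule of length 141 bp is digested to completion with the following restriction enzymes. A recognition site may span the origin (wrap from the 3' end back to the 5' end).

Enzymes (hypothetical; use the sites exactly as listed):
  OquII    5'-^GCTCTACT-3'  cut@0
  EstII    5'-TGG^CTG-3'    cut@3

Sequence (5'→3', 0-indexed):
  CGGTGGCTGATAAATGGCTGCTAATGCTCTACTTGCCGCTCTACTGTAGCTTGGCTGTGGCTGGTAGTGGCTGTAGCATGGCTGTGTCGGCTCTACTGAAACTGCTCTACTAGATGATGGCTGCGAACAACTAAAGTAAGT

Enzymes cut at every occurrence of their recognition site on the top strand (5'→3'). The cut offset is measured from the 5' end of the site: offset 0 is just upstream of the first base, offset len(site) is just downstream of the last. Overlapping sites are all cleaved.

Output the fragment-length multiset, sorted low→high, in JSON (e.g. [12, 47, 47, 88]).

Site scan:
  OquII GCTCTACT/0: at [25, 37, 89, 103] ⇒ [25, 37, 89, 103]
  EstII TGGCTG/3: at [3, 14, 51, 57, 67, 78, 117] ⇒ [6, 17, 54, 60, 70, 81, 120]

Pooled cuts: [6, 17, 25, 37, 54, 60, 70, 81, 89, 103, 120]

Fragments:
  6→17: 11 bp
  17→25: 8 bp
  25→37: 12 bp
  37→54: 17 bp
  54→60: 6 bp
  60→70: 10 bp
  70→81: 11 bp
  81→89: 8 bp
  89→103: 14 bp
  103→120: 17 bp
  120→6 (wrap): 141-120+6 = 27 bp

[6,8,8,10,11,11,12,14,17,17,27]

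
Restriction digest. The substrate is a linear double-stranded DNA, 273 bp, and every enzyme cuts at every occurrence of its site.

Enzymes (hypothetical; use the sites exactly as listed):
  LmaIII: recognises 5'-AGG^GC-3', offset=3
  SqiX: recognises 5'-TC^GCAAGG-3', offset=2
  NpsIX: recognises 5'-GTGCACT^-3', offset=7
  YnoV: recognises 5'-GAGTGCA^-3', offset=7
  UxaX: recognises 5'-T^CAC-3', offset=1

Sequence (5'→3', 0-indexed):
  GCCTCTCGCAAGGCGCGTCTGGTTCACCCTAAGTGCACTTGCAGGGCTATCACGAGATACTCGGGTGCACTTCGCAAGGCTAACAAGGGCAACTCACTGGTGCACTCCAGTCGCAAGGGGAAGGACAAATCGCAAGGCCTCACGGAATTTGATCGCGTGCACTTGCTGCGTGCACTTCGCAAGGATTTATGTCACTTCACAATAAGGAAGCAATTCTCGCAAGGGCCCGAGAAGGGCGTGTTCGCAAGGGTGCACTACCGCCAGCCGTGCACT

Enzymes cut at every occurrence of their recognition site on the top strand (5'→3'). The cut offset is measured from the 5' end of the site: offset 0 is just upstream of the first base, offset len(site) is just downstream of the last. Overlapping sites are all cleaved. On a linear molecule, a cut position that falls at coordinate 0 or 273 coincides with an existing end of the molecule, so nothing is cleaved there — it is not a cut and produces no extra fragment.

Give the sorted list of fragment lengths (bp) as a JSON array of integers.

[2,2,5,5,6,6,6,6,7,8,9,11,12,13,13,14,15,15,17,17,19,21,21,23]

Scan for sites:
  LmaIII AGGGC/3: at [42, 85, 221, 232] ⇒ [45, 88, 224, 235]
  SqiX TCGCAAGG/2: at [5, 71, 110, 129, 176, 216, 241] ⇒ [7, 73, 112, 131, 178, 218, 243]
  NpsIX GTGCACT/7: at [32, 64, 99, 156, 169, 249, 266] ⇒ [39, 71, 106, 163, 176, 256] (position 273 is a terminus of the linear molecule — no cut)
  YnoV (GAGTGCA, off=7): no sites
  UxaX TCAC/1: at [23, 49, 93, 139, 191, 196] ⇒ [24, 50, 94, 140, 192, 197]

All cut coordinates (distinct, sorted): [7, 24, 39, 45, 50, 71, 73, 88, 94, 106, 112, 131, 140, 163, 176, 178, 192, 197, 218, 224, 235, 243, 256]

Fragments:
  [0,7): 7 bp
  [7,24): 17 bp
  [24,39): 15 bp
  [39,45): 6 bp
  [45,50): 5 bp
  [50,71): 21 bp
  [71,73): 2 bp
  [73,88): 15 bp
  [88,94): 6 bp
  [94,106): 12 bp
  [106,112): 6 bp
  [112,131): 19 bp
  [131,140): 9 bp
  [140,163): 23 bp
  [163,176): 13 bp
  [176,178): 2 bp
  [178,192): 14 bp
  [192,197): 5 bp
  [197,218): 21 bp
  [218,224): 6 bp
  [224,235): 11 bp
  [235,243): 8 bp
  [243,256): 13 bp
  [256,273): 17 bp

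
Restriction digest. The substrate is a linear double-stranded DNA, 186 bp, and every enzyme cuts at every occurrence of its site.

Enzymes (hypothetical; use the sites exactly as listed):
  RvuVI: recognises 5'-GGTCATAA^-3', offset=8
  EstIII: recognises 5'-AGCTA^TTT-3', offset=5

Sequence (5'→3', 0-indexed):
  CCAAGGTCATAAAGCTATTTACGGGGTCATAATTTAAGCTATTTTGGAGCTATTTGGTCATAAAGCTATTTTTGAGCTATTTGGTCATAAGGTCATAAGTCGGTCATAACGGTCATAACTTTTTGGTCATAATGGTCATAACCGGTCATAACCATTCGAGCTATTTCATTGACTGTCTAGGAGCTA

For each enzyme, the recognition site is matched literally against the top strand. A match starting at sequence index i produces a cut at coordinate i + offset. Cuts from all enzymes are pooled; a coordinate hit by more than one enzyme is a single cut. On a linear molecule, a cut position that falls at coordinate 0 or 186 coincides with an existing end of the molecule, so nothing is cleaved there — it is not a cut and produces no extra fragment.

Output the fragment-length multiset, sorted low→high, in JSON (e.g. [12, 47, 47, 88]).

Site scan:
  RvuVI (GGTCATAA, off=8): starts [4, 24, 55, 82, 90, 101, 110, 124, 133, 143] → cuts [12, 32, 63, 90, 98, 109, 118, 132, 141, 151]
  EstIII (AGCTATTT, off=5): starts [12, 36, 47, 63, 74, 158] → cuts [17, 41, 52, 68, 79, 163]

All cut coordinates (distinct, sorted): [12, 17, 32, 41, 52, 63, 68, 79, 90, 98, 109, 118, 132, 141, 151, 163]

Fragments:
  [0,12): 12 bp
  [12,17): 5 bp
  [17,32): 15 bp
  [32,41): 9 bp
  [41,52): 11 bp
  [52,63): 11 bp
  [63,68): 5 bp
  [68,79): 11 bp
  [79,90): 11 bp
  [90,98): 8 bp
  [98,109): 11 bp
  [109,118): 9 bp
  [118,132): 14 bp
  [132,141): 9 bp
  [141,151): 10 bp
  [151,163): 12 bp
  [163,186): 23 bp

[5,5,8,9,9,9,10,11,11,11,11,11,12,12,14,15,23]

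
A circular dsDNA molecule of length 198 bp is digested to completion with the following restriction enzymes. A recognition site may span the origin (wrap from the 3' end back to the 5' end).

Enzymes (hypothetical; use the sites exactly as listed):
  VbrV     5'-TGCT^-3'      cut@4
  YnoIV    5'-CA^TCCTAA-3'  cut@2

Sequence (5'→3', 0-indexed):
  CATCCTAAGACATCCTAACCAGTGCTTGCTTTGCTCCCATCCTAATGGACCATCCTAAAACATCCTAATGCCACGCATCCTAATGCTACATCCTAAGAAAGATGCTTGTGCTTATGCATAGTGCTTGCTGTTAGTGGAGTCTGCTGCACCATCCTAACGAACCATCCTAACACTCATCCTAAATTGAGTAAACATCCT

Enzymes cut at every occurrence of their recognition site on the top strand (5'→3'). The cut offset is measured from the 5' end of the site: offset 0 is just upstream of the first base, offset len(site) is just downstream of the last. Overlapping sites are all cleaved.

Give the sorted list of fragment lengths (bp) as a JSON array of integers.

Site scan:
  VbrV TGCT/4: at [22, 26, 31, 83, 102, 108, 121, 125, 141] ⇒ [26, 30, 35, 87, 106, 112, 125, 129, 145]
  YnoIV CATCCTAA/2: at [0, 10, 37, 50, 60, 75, 88, 149, 162, 174] ⇒ [2, 12, 39, 52, 62, 77, 90, 151, 164, 176]

Pooled cuts: [2, 12, 26, 30, 35, 39, 52, 62, 77, 87, 90, 106, 112, 125, 129, 145, 151, 164, 176]

Fragments:
  2→12: 10 bp
  12→26: 14 bp
  26→30: 4 bp
  30→35: 5 bp
  35→39: 4 bp
  39→52: 13 bp
  52→62: 10 bp
  62→77: 15 bp
  77→87: 10 bp
  87→90: 3 bp
  90→106: 16 bp
  106→112: 6 bp
  112→125: 13 bp
  125→129: 4 bp
  129→145: 16 bp
  145→151: 6 bp
  151→164: 13 bp
  164→176: 12 bp
  176→2 (wrap): 198-176+2 = 24 bp

[3,4,4,4,5,6,6,10,10,10,12,13,13,13,14,15,16,16,24]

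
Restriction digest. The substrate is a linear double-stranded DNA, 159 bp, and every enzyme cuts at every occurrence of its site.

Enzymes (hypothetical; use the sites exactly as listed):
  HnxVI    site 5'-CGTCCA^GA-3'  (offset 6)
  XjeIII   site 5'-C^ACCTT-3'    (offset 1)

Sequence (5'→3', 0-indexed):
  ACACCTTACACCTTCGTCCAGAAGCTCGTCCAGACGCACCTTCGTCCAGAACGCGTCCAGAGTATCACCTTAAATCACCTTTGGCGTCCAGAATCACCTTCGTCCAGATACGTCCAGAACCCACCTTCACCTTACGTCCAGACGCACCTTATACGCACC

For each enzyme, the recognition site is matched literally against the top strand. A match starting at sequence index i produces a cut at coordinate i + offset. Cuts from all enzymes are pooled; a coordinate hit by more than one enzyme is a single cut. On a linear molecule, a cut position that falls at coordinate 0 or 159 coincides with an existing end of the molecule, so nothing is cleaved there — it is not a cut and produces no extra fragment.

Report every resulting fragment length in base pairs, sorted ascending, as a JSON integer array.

[2,5,5,5,6,6,7,7,10,10,11,11,11,11,12,12,14,14]

Site scan:
  HnxVI (CGTCCAGA, off=6): starts [14, 26, 42, 53, 84, 100, 110, 134] → cuts [20, 32, 48, 59, 90, 106, 116, 140]
  XjeIII (CACCTT, off=1): starts [1, 8, 36, 65, 75, 94, 121, 127, 144] → cuts [2, 9, 37, 66, 76, 95, 122, 128, 145]

All cut coordinates (distinct, sorted): [2, 9, 20, 32, 37, 48, 59, 66, 76, 90, 95, 106, 116, 122, 128, 140, 145]

Fragments:
  [0,2): 2 bp
  [2,9): 7 bp
  [9,20): 11 bp
  [20,32): 12 bp
  [32,37): 5 bp
  [37,48): 11 bp
  [48,59): 11 bp
  [59,66): 7 bp
  [66,76): 10 bp
  [76,90): 14 bp
  [90,95): 5 bp
  [95,106): 11 bp
  [106,116): 10 bp
  [116,122): 6 bp
  [122,128): 6 bp
  [128,140): 12 bp
  [140,145): 5 bp
  [145,159): 14 bp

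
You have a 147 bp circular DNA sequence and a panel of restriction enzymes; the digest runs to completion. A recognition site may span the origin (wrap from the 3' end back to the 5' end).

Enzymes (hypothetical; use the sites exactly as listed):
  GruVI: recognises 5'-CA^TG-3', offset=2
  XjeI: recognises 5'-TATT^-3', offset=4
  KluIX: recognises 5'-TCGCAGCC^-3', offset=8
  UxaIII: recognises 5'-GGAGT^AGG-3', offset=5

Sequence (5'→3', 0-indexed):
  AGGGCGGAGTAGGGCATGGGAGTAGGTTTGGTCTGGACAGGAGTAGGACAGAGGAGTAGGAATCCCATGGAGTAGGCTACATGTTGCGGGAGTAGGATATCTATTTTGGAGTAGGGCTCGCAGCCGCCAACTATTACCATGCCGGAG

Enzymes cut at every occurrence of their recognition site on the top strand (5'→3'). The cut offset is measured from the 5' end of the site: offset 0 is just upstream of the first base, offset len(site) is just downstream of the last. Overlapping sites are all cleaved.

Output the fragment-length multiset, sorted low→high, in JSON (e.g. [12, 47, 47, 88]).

[4,6,6,7,7,8,10,10,12,12,13,13,18,21]

Site scan:
  GruVI CATG/2: at [14, 65, 79, 137] ⇒ [16, 67, 81, 139]
  XjeI TATT/4: at [101, 131] ⇒ [105, 135]
  KluIX TCGCAGCC/8: at [117] ⇒ [125]
  UxaIII GGAGTAGG/5: at [5, 18, 39, 52, 68, 88, 107] ⇒ [10, 23, 44, 57, 73, 93, 112]

All cut coordinates (distinct, sorted): [10, 16, 23, 44, 57, 67, 73, 81, 93, 105, 112, 125, 135, 139]

Fragments:
  10→16: 6 bp
  16→23: 7 bp
  23→44: 21 bp
  44→57: 13 bp
  57→67: 10 bp
  67→73: 6 bp
  73→81: 8 bp
  81→93: 12 bp
  93→105: 12 bp
  105→112: 7 bp
  112→125: 13 bp
  125→135: 10 bp
  135→139: 4 bp
  139→10 (wrap): 147-139+10 = 18 bp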